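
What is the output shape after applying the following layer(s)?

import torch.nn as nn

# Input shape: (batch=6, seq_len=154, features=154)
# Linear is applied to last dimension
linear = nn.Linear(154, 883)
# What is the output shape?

Input shape: (6, 154, 154)
Output shape: (6, 154, 883)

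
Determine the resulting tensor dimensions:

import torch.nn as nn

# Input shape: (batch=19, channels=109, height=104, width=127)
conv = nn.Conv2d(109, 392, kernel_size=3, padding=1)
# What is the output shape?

Input shape: (19, 109, 104, 127)
Output shape: (19, 392, 104, 127)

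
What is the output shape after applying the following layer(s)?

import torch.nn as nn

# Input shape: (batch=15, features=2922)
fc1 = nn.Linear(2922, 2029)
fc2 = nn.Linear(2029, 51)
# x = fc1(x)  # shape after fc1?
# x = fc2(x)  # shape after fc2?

Input shape: (15, 2922)
  -> after fc1: (15, 2029)
Output shape: (15, 51)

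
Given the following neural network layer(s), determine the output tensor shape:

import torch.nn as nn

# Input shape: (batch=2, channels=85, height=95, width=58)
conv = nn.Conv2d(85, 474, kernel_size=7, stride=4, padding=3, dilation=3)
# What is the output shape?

Input shape: (2, 85, 95, 58)
Output shape: (2, 474, 21, 12)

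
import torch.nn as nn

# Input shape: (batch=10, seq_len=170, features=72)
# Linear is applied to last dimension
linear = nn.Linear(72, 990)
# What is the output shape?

Input shape: (10, 170, 72)
Output shape: (10, 170, 990)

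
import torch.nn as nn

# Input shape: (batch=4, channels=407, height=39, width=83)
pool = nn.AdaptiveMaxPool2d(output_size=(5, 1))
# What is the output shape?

Input shape: (4, 407, 39, 83)
Output shape: (4, 407, 5, 1)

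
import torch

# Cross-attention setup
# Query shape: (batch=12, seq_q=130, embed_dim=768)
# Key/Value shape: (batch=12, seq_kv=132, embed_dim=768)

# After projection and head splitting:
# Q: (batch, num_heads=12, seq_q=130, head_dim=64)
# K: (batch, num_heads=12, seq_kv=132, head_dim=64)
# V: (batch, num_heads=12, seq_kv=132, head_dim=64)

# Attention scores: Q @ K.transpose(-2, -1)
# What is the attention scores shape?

Input shape: (12, 130, 768)
Output shape: (12, 12, 130, 132)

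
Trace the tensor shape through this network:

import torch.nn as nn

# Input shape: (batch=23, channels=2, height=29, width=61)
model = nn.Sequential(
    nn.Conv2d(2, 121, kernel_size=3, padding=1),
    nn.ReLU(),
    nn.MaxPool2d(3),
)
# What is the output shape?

Input shape: (23, 2, 29, 61)
  -> after Conv2d: (23, 121, 29, 61)
  -> after ReLU: (23, 121, 29, 61)
Output shape: (23, 121, 9, 20)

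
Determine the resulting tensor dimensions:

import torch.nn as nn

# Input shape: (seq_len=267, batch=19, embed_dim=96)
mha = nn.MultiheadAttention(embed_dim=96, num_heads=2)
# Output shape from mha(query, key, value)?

Input shape: (267, 19, 96)
Output shape: (267, 19, 96)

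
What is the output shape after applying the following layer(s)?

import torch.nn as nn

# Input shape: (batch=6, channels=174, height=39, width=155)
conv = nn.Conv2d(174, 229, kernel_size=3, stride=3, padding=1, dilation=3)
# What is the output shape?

Input shape: (6, 174, 39, 155)
Output shape: (6, 229, 12, 51)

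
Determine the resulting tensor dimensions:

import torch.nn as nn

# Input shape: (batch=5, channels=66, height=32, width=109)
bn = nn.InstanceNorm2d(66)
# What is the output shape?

Input shape: (5, 66, 32, 109)
Output shape: (5, 66, 32, 109)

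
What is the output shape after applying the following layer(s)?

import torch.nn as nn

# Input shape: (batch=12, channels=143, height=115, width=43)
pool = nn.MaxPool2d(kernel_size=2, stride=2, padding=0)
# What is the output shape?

Input shape: (12, 143, 115, 43)
Output shape: (12, 143, 57, 21)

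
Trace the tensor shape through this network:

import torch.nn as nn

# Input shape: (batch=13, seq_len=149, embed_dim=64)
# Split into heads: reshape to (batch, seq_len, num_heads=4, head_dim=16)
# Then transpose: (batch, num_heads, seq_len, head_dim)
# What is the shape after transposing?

Input shape: (13, 149, 64)
  -> after reshape: (13, 149, 4, 16)
Output shape: (13, 4, 149, 16)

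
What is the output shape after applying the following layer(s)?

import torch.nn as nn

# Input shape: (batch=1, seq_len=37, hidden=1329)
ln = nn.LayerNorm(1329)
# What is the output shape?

Input shape: (1, 37, 1329)
Output shape: (1, 37, 1329)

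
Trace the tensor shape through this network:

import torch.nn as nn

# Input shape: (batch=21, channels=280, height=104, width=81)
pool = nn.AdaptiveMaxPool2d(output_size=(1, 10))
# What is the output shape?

Input shape: (21, 280, 104, 81)
Output shape: (21, 280, 1, 10)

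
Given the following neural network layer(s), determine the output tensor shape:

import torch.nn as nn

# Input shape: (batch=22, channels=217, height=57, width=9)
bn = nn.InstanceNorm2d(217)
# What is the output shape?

Input shape: (22, 217, 57, 9)
Output shape: (22, 217, 57, 9)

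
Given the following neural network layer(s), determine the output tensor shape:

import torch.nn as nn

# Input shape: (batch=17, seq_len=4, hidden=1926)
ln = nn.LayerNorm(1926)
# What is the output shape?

Input shape: (17, 4, 1926)
Output shape: (17, 4, 1926)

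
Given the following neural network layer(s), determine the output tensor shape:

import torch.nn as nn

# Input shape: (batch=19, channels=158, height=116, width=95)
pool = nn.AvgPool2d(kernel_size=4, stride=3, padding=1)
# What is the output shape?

Input shape: (19, 158, 116, 95)
Output shape: (19, 158, 39, 32)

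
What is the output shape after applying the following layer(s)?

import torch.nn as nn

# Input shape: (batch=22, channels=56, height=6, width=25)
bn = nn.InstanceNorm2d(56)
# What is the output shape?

Input shape: (22, 56, 6, 25)
Output shape: (22, 56, 6, 25)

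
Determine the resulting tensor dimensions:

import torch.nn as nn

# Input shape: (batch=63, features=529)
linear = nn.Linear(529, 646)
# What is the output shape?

Input shape: (63, 529)
Output shape: (63, 646)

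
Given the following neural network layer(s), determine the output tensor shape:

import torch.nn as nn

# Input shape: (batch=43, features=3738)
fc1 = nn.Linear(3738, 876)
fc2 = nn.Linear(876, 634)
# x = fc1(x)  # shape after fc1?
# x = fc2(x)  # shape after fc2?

Input shape: (43, 3738)
  -> after fc1: (43, 876)
Output shape: (43, 634)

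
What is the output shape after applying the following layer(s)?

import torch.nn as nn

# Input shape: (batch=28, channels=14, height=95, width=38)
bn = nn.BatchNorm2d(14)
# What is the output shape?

Input shape: (28, 14, 95, 38)
Output shape: (28, 14, 95, 38)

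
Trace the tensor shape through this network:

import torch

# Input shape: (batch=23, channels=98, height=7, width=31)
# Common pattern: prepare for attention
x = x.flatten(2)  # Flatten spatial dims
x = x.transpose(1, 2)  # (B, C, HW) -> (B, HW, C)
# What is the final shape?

Input shape: (23, 98, 7, 31)
  -> after flatten(2): (23, 98, 217)
Output shape: (23, 217, 98)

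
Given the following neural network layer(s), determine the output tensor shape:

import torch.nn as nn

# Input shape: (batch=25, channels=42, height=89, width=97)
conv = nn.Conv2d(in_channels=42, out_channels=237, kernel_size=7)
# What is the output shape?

Input shape: (25, 42, 89, 97)
Output shape: (25, 237, 83, 91)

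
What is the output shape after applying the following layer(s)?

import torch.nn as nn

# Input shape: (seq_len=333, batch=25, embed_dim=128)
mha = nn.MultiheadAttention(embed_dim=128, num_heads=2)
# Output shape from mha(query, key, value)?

Input shape: (333, 25, 128)
Output shape: (333, 25, 128)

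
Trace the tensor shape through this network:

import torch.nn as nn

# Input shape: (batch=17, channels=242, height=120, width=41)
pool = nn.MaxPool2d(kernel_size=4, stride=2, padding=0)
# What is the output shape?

Input shape: (17, 242, 120, 41)
Output shape: (17, 242, 59, 19)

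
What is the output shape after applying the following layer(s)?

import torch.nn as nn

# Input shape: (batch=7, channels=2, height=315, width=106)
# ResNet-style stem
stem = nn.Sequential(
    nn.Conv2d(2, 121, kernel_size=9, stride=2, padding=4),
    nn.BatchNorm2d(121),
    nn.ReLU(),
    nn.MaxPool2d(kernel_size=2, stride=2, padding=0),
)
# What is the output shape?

Input shape: (7, 2, 315, 106)
  -> after Conv2d 9x9 stride=2: (7, 121, 158, 53)
Output shape: (7, 121, 79, 26)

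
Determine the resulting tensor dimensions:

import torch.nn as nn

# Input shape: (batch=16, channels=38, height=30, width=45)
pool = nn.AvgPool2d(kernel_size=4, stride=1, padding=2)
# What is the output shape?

Input shape: (16, 38, 30, 45)
Output shape: (16, 38, 31, 46)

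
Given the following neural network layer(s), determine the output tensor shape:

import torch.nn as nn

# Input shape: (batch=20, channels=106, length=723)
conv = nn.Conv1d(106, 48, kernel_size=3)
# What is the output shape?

Input shape: (20, 106, 723)
Output shape: (20, 48, 721)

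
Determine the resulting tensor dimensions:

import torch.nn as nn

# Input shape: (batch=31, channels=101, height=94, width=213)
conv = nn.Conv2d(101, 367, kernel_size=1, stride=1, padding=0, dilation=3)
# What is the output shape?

Input shape: (31, 101, 94, 213)
Output shape: (31, 367, 94, 213)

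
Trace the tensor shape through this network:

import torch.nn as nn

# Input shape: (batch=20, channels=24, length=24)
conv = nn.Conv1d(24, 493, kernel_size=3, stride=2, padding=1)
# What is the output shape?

Input shape: (20, 24, 24)
Output shape: (20, 493, 12)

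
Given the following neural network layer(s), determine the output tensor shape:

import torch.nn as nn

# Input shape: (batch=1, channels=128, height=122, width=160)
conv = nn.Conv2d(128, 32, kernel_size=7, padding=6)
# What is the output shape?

Input shape: (1, 128, 122, 160)
Output shape: (1, 32, 128, 166)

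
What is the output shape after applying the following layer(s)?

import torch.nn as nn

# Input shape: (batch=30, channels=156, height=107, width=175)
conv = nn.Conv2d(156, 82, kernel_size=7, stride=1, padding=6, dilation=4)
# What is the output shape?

Input shape: (30, 156, 107, 175)
Output shape: (30, 82, 95, 163)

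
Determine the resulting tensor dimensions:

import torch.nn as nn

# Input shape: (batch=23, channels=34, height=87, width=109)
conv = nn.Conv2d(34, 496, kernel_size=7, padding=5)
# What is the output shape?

Input shape: (23, 34, 87, 109)
Output shape: (23, 496, 91, 113)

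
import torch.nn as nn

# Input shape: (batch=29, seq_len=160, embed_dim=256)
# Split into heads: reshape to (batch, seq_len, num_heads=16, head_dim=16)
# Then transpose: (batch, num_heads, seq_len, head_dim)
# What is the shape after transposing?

Input shape: (29, 160, 256)
  -> after reshape: (29, 160, 16, 16)
Output shape: (29, 16, 160, 16)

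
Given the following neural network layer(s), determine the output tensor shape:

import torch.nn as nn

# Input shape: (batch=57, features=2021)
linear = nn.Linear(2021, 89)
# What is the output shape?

Input shape: (57, 2021)
Output shape: (57, 89)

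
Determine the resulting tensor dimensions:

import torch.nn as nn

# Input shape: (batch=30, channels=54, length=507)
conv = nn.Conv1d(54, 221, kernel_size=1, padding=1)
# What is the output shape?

Input shape: (30, 54, 507)
Output shape: (30, 221, 509)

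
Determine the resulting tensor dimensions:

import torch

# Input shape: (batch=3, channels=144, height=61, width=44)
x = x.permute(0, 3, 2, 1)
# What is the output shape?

Input shape: (3, 144, 61, 44)
Output shape: (3, 44, 61, 144)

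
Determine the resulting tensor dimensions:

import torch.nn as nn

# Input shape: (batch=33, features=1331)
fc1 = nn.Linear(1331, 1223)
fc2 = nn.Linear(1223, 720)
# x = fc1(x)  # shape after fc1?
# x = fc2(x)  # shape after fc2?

Input shape: (33, 1331)
  -> after fc1: (33, 1223)
Output shape: (33, 720)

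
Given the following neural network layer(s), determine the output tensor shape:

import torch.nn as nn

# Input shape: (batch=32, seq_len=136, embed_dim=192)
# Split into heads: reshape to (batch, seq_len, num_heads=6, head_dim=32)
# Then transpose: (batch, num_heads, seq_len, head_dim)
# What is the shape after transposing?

Input shape: (32, 136, 192)
  -> after reshape: (32, 136, 6, 32)
Output shape: (32, 6, 136, 32)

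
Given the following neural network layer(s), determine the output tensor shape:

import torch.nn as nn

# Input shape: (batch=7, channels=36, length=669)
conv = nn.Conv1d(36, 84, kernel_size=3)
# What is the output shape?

Input shape: (7, 36, 669)
Output shape: (7, 84, 667)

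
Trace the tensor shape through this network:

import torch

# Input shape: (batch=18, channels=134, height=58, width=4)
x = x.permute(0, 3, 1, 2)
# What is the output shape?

Input shape: (18, 134, 58, 4)
Output shape: (18, 4, 134, 58)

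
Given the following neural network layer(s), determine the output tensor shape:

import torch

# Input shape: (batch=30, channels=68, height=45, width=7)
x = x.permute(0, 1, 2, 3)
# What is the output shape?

Input shape: (30, 68, 45, 7)
Output shape: (30, 68, 45, 7)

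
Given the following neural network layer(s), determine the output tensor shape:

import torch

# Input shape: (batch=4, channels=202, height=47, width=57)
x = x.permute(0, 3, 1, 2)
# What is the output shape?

Input shape: (4, 202, 47, 57)
Output shape: (4, 57, 202, 47)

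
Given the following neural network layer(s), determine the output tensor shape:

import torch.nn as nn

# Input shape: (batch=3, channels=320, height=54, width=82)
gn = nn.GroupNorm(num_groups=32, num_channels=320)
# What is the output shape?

Input shape: (3, 320, 54, 82)
Output shape: (3, 320, 54, 82)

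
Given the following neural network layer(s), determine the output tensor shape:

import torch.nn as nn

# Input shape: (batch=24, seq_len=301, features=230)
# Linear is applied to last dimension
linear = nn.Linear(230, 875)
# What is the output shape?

Input shape: (24, 301, 230)
Output shape: (24, 301, 875)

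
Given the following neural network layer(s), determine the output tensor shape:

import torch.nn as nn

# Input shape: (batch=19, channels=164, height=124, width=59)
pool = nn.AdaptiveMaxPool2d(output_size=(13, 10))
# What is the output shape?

Input shape: (19, 164, 124, 59)
Output shape: (19, 164, 13, 10)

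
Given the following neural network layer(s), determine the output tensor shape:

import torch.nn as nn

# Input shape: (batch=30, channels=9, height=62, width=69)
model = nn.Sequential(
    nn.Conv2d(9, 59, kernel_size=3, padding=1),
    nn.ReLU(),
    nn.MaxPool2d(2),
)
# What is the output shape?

Input shape: (30, 9, 62, 69)
  -> after Conv2d: (30, 59, 62, 69)
  -> after ReLU: (30, 59, 62, 69)
Output shape: (30, 59, 31, 34)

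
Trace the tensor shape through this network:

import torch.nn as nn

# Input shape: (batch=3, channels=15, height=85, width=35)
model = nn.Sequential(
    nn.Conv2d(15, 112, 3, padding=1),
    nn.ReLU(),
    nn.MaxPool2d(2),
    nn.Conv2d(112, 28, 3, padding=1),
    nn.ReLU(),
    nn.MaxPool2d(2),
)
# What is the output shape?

Input shape: (3, 15, 85, 35)
  -> after first Conv2d: (3, 112, 85, 35)
  -> after first MaxPool2d: (3, 112, 42, 17)
  -> after second Conv2d: (3, 28, 42, 17)
Output shape: (3, 28, 21, 8)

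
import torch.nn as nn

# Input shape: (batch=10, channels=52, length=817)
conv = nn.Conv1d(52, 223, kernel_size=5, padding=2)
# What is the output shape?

Input shape: (10, 52, 817)
Output shape: (10, 223, 817)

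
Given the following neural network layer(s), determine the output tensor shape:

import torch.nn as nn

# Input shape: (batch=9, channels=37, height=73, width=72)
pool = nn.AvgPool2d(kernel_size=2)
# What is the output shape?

Input shape: (9, 37, 73, 72)
Output shape: (9, 37, 36, 36)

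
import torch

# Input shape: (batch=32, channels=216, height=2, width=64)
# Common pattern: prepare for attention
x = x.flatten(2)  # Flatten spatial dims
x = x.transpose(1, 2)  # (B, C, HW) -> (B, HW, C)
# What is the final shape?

Input shape: (32, 216, 2, 64)
  -> after flatten(2): (32, 216, 128)
Output shape: (32, 128, 216)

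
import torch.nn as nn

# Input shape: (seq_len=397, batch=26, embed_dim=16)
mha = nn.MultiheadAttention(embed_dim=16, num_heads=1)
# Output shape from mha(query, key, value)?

Input shape: (397, 26, 16)
Output shape: (397, 26, 16)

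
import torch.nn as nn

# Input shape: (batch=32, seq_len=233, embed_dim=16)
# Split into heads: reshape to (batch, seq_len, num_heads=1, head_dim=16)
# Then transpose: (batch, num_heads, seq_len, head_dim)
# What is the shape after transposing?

Input shape: (32, 233, 16)
  -> after reshape: (32, 233, 1, 16)
Output shape: (32, 1, 233, 16)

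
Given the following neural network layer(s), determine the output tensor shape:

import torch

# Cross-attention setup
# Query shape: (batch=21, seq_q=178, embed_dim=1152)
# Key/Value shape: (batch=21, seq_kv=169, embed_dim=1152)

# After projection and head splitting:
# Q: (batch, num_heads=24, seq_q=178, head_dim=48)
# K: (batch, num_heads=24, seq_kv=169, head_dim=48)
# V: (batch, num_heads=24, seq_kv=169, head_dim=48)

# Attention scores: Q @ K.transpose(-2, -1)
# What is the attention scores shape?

Input shape: (21, 178, 1152)
Output shape: (21, 24, 178, 169)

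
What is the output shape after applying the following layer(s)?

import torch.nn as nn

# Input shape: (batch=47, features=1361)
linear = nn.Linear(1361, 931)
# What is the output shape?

Input shape: (47, 1361)
Output shape: (47, 931)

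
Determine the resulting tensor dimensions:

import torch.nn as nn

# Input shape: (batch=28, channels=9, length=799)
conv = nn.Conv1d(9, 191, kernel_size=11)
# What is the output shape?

Input shape: (28, 9, 799)
Output shape: (28, 191, 789)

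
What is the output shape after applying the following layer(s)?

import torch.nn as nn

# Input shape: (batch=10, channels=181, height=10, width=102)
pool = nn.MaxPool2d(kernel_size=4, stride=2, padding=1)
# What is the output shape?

Input shape: (10, 181, 10, 102)
Output shape: (10, 181, 5, 51)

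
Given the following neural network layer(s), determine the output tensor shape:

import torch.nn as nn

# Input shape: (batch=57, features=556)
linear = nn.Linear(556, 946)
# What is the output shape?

Input shape: (57, 556)
Output shape: (57, 946)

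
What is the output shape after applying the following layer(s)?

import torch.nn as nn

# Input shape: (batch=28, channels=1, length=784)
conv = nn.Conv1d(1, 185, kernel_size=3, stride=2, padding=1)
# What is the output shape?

Input shape: (28, 1, 784)
Output shape: (28, 185, 392)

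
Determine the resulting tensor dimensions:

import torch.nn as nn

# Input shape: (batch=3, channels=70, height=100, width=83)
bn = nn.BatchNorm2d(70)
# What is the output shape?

Input shape: (3, 70, 100, 83)
Output shape: (3, 70, 100, 83)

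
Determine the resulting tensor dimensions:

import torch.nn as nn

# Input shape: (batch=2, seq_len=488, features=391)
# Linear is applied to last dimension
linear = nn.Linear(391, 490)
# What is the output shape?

Input shape: (2, 488, 391)
Output shape: (2, 488, 490)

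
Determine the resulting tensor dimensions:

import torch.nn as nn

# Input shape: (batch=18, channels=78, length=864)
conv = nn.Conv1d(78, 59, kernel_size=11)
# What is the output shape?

Input shape: (18, 78, 864)
Output shape: (18, 59, 854)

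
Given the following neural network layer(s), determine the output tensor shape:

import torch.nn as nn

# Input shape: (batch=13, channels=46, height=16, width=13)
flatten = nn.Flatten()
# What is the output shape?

Input shape: (13, 46, 16, 13)
Output shape: (13, 9568)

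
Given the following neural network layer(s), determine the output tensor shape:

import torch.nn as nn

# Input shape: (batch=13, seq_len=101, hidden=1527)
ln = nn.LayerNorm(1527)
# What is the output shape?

Input shape: (13, 101, 1527)
Output shape: (13, 101, 1527)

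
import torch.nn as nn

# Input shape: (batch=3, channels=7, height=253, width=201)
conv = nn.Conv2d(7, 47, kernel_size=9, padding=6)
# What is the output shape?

Input shape: (3, 7, 253, 201)
Output shape: (3, 47, 257, 205)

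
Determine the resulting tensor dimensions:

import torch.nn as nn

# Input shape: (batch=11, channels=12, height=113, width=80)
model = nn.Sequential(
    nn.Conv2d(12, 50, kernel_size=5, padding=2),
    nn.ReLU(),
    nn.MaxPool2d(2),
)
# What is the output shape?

Input shape: (11, 12, 113, 80)
  -> after Conv2d: (11, 50, 113, 80)
  -> after ReLU: (11, 50, 113, 80)
Output shape: (11, 50, 56, 40)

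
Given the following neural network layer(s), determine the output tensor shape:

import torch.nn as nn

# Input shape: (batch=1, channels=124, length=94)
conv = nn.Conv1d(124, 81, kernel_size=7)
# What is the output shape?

Input shape: (1, 124, 94)
Output shape: (1, 81, 88)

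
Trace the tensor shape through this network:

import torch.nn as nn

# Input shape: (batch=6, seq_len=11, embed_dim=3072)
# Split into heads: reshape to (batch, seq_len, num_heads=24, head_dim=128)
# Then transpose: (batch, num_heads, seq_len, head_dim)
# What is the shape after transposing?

Input shape: (6, 11, 3072)
  -> after reshape: (6, 11, 24, 128)
Output shape: (6, 24, 11, 128)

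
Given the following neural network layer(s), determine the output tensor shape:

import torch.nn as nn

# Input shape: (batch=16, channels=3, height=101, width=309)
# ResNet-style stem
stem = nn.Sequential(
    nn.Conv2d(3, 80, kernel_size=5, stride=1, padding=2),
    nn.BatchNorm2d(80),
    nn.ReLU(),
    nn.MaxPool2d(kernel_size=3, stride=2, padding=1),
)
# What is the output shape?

Input shape: (16, 3, 101, 309)
  -> after Conv2d 5x5 stride=1: (16, 80, 101, 309)
Output shape: (16, 80, 51, 155)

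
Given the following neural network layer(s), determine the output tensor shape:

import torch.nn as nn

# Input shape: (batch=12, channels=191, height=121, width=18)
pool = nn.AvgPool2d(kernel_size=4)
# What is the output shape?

Input shape: (12, 191, 121, 18)
Output shape: (12, 191, 30, 4)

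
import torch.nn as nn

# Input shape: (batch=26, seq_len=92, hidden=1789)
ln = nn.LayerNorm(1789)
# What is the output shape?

Input shape: (26, 92, 1789)
Output shape: (26, 92, 1789)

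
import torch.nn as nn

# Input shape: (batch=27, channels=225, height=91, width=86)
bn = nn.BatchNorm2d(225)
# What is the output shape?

Input shape: (27, 225, 91, 86)
Output shape: (27, 225, 91, 86)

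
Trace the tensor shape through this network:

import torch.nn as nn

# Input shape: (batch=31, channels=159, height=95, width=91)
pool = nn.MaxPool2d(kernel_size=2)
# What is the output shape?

Input shape: (31, 159, 95, 91)
Output shape: (31, 159, 47, 45)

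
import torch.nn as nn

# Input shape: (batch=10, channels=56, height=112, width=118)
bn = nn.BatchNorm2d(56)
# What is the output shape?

Input shape: (10, 56, 112, 118)
Output shape: (10, 56, 112, 118)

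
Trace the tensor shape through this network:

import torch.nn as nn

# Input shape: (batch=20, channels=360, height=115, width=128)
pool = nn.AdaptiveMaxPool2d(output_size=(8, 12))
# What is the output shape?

Input shape: (20, 360, 115, 128)
Output shape: (20, 360, 8, 12)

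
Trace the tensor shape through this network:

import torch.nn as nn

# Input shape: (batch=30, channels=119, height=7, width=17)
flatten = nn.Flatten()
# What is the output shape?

Input shape: (30, 119, 7, 17)
Output shape: (30, 14161)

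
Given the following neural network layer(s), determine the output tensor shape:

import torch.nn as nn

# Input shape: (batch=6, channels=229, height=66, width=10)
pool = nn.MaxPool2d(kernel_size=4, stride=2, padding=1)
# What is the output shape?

Input shape: (6, 229, 66, 10)
Output shape: (6, 229, 33, 5)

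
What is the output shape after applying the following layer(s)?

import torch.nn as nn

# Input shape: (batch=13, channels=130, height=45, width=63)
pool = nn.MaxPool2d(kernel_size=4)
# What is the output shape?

Input shape: (13, 130, 45, 63)
Output shape: (13, 130, 11, 15)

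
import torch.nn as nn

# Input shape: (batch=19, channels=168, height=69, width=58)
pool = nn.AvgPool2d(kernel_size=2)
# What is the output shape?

Input shape: (19, 168, 69, 58)
Output shape: (19, 168, 34, 29)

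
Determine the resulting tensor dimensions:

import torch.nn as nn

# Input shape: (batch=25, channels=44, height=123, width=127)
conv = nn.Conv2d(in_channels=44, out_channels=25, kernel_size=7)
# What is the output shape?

Input shape: (25, 44, 123, 127)
Output shape: (25, 25, 117, 121)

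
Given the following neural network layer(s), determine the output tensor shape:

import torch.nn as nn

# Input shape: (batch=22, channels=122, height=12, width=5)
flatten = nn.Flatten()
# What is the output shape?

Input shape: (22, 122, 12, 5)
Output shape: (22, 7320)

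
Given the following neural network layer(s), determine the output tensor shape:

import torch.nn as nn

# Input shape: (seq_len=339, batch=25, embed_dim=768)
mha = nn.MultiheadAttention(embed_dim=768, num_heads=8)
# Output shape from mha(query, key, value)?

Input shape: (339, 25, 768)
Output shape: (339, 25, 768)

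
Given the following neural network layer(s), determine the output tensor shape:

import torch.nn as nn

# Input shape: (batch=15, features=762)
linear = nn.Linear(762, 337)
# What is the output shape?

Input shape: (15, 762)
Output shape: (15, 337)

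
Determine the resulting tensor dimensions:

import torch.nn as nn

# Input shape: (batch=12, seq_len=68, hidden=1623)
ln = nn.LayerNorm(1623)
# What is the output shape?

Input shape: (12, 68, 1623)
Output shape: (12, 68, 1623)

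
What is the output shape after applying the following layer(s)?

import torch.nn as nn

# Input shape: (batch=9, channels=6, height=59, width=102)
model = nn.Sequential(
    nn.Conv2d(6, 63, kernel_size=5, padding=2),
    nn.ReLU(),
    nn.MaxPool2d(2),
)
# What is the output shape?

Input shape: (9, 6, 59, 102)
  -> after Conv2d: (9, 63, 59, 102)
  -> after ReLU: (9, 63, 59, 102)
Output shape: (9, 63, 29, 51)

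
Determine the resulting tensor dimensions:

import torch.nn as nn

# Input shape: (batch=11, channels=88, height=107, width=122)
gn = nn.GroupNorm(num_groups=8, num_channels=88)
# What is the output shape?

Input shape: (11, 88, 107, 122)
Output shape: (11, 88, 107, 122)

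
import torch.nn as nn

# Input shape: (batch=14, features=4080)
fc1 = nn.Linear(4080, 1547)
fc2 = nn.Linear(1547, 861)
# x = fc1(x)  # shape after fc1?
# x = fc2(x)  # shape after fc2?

Input shape: (14, 4080)
  -> after fc1: (14, 1547)
Output shape: (14, 861)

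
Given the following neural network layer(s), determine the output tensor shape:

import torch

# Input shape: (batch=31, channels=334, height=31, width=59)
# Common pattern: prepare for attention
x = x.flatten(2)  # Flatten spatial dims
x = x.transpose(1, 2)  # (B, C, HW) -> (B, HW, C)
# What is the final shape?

Input shape: (31, 334, 31, 59)
  -> after flatten(2): (31, 334, 1829)
Output shape: (31, 1829, 334)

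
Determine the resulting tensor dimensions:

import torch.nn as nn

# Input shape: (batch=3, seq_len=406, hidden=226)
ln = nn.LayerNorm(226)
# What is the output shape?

Input shape: (3, 406, 226)
Output shape: (3, 406, 226)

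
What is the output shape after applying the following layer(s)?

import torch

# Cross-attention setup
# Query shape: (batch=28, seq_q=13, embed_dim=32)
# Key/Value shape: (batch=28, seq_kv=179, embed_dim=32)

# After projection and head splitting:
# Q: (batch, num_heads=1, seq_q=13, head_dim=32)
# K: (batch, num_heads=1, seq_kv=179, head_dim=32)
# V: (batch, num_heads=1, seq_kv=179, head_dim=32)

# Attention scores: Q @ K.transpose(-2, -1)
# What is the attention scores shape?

Input shape: (28, 13, 32)
Output shape: (28, 1, 13, 179)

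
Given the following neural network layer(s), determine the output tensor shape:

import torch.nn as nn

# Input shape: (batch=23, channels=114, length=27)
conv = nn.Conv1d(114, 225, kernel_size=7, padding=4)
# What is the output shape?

Input shape: (23, 114, 27)
Output shape: (23, 225, 29)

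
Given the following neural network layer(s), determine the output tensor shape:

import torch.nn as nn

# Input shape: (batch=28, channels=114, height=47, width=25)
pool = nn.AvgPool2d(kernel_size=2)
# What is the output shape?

Input shape: (28, 114, 47, 25)
Output shape: (28, 114, 23, 12)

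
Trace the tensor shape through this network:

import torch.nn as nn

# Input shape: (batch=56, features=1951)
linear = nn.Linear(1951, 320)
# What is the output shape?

Input shape: (56, 1951)
Output shape: (56, 320)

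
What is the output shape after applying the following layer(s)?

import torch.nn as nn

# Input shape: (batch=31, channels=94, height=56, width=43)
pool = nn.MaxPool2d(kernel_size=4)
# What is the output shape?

Input shape: (31, 94, 56, 43)
Output shape: (31, 94, 14, 10)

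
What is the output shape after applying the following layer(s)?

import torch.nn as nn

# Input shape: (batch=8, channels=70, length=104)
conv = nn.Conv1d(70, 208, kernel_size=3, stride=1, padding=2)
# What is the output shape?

Input shape: (8, 70, 104)
Output shape: (8, 208, 106)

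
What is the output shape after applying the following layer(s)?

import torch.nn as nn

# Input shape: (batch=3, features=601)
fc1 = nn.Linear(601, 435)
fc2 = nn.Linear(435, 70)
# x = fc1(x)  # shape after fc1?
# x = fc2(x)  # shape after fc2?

Input shape: (3, 601)
  -> after fc1: (3, 435)
Output shape: (3, 70)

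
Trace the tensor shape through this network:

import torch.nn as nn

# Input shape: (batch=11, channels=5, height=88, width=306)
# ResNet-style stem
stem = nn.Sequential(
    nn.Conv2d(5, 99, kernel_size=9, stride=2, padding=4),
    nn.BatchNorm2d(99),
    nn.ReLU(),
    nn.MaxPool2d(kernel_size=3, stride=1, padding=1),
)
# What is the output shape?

Input shape: (11, 5, 88, 306)
  -> after Conv2d 9x9 stride=2: (11, 99, 44, 153)
Output shape: (11, 99, 44, 153)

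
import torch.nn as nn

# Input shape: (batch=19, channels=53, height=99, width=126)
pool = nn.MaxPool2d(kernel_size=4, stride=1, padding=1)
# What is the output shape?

Input shape: (19, 53, 99, 126)
Output shape: (19, 53, 98, 125)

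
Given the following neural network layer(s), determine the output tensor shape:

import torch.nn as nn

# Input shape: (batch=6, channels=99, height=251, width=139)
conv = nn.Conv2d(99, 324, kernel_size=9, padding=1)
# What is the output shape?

Input shape: (6, 99, 251, 139)
Output shape: (6, 324, 245, 133)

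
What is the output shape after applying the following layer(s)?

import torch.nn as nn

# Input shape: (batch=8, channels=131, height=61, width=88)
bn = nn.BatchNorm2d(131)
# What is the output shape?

Input shape: (8, 131, 61, 88)
Output shape: (8, 131, 61, 88)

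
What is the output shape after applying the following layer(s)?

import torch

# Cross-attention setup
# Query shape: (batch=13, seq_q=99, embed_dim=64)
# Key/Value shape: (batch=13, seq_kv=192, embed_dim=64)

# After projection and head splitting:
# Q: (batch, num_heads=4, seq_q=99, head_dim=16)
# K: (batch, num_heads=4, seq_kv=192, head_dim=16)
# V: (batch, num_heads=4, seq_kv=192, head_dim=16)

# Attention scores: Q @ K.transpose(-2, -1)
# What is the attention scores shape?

Input shape: (13, 99, 64)
Output shape: (13, 4, 99, 192)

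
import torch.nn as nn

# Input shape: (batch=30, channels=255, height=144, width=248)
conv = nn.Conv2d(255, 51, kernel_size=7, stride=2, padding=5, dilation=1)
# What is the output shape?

Input shape: (30, 255, 144, 248)
Output shape: (30, 51, 74, 126)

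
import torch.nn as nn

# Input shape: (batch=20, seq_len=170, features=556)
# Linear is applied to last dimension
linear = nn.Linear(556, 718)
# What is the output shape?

Input shape: (20, 170, 556)
Output shape: (20, 170, 718)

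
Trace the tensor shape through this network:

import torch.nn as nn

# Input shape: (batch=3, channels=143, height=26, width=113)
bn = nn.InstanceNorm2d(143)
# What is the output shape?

Input shape: (3, 143, 26, 113)
Output shape: (3, 143, 26, 113)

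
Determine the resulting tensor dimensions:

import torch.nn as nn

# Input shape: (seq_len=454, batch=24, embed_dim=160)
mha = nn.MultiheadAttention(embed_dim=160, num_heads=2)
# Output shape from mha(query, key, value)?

Input shape: (454, 24, 160)
Output shape: (454, 24, 160)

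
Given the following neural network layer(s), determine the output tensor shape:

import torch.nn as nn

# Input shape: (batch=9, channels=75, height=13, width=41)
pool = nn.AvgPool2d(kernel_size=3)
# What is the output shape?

Input shape: (9, 75, 13, 41)
Output shape: (9, 75, 4, 13)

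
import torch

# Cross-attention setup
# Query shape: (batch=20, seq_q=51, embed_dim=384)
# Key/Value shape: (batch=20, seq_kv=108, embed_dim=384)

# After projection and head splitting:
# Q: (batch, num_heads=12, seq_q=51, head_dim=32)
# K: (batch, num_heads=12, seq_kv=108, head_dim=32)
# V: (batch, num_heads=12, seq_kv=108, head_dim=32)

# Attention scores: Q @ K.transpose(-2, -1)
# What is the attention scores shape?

Input shape: (20, 51, 384)
Output shape: (20, 12, 51, 108)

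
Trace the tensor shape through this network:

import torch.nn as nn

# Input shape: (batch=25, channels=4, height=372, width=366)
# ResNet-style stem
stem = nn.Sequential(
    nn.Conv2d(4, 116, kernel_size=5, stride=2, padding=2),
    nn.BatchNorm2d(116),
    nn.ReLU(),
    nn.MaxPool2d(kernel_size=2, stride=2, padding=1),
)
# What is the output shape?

Input shape: (25, 4, 372, 366)
  -> after Conv2d 5x5 stride=2: (25, 116, 186, 183)
Output shape: (25, 116, 94, 92)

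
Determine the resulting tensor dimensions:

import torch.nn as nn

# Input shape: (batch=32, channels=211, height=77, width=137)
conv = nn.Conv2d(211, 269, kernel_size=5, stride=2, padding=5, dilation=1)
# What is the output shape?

Input shape: (32, 211, 77, 137)
Output shape: (32, 269, 42, 72)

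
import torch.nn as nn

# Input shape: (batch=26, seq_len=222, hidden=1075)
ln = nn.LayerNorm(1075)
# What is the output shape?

Input shape: (26, 222, 1075)
Output shape: (26, 222, 1075)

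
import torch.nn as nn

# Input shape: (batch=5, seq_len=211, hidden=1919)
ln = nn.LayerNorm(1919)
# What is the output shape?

Input shape: (5, 211, 1919)
Output shape: (5, 211, 1919)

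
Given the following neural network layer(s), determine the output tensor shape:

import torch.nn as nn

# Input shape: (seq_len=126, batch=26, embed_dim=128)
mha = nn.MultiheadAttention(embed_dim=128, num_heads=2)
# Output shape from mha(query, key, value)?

Input shape: (126, 26, 128)
Output shape: (126, 26, 128)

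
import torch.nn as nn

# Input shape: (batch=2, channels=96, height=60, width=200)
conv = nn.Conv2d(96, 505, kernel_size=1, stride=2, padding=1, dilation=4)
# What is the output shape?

Input shape: (2, 96, 60, 200)
Output shape: (2, 505, 31, 101)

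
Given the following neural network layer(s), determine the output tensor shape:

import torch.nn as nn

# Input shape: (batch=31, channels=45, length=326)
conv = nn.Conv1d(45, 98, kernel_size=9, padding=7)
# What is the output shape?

Input shape: (31, 45, 326)
Output shape: (31, 98, 332)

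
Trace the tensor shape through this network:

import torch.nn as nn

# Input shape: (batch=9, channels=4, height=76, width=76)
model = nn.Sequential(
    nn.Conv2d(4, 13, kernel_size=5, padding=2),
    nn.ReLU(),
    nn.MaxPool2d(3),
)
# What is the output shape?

Input shape: (9, 4, 76, 76)
  -> after Conv2d: (9, 13, 76, 76)
  -> after ReLU: (9, 13, 76, 76)
Output shape: (9, 13, 25, 25)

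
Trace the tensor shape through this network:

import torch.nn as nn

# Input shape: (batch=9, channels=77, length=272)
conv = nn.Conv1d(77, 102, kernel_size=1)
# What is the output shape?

Input shape: (9, 77, 272)
Output shape: (9, 102, 272)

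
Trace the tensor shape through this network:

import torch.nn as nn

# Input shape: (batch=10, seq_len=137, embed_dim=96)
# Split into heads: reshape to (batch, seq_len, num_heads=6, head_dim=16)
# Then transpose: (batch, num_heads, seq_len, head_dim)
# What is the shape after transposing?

Input shape: (10, 137, 96)
  -> after reshape: (10, 137, 6, 16)
Output shape: (10, 6, 137, 16)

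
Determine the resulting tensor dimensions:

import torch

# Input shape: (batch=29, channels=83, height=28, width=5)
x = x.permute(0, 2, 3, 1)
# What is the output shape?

Input shape: (29, 83, 28, 5)
Output shape: (29, 28, 5, 83)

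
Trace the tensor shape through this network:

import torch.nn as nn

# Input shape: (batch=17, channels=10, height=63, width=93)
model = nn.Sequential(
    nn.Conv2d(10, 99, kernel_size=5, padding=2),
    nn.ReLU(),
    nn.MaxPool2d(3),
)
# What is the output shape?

Input shape: (17, 10, 63, 93)
  -> after Conv2d: (17, 99, 63, 93)
  -> after ReLU: (17, 99, 63, 93)
Output shape: (17, 99, 21, 31)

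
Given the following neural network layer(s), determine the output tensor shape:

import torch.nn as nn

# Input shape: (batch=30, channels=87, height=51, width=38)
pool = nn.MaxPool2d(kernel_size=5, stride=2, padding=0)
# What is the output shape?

Input shape: (30, 87, 51, 38)
Output shape: (30, 87, 24, 17)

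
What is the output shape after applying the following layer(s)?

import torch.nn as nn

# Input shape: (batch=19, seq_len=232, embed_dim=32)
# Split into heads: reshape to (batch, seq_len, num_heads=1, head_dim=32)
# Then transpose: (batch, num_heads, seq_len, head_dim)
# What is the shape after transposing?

Input shape: (19, 232, 32)
  -> after reshape: (19, 232, 1, 32)
Output shape: (19, 1, 232, 32)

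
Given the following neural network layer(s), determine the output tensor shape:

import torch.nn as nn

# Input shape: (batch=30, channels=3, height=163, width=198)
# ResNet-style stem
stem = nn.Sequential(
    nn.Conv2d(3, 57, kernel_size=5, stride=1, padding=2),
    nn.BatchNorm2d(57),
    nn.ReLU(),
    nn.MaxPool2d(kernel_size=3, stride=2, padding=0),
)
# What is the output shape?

Input shape: (30, 3, 163, 198)
  -> after Conv2d 5x5 stride=1: (30, 57, 163, 198)
Output shape: (30, 57, 81, 98)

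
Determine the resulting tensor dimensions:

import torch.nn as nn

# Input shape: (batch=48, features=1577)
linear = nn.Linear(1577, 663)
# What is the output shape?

Input shape: (48, 1577)
Output shape: (48, 663)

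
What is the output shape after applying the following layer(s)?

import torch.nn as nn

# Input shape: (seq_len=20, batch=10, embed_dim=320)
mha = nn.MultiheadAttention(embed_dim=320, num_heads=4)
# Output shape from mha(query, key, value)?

Input shape: (20, 10, 320)
Output shape: (20, 10, 320)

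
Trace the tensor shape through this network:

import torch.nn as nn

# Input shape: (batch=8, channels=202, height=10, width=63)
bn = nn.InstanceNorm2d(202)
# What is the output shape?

Input shape: (8, 202, 10, 63)
Output shape: (8, 202, 10, 63)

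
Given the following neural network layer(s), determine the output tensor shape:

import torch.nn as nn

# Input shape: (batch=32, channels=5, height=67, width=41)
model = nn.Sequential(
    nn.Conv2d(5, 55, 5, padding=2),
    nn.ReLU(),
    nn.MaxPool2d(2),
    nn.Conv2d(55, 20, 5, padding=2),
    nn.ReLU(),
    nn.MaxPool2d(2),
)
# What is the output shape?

Input shape: (32, 5, 67, 41)
  -> after first Conv2d: (32, 55, 67, 41)
  -> after first MaxPool2d: (32, 55, 33, 20)
  -> after second Conv2d: (32, 20, 33, 20)
Output shape: (32, 20, 16, 10)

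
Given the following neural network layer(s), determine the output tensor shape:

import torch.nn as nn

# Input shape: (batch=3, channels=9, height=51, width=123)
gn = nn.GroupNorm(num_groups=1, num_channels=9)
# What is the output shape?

Input shape: (3, 9, 51, 123)
Output shape: (3, 9, 51, 123)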